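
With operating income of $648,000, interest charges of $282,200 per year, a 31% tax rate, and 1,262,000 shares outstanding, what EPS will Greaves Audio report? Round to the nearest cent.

$0.20

Interest = $282,200.00, so EBT = $648,000 − $282,200.00 = $365,800.00.
After tax at 31%: net income = $365,800.00 × 0.69 = $252,402.00.
Per share: $252,402.00 / 1,262,000 shares = $0.20.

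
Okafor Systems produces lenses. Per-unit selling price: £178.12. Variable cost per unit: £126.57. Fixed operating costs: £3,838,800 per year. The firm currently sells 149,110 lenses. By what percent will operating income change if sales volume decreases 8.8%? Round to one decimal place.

-17.6%

Contribution at this volume is 149,110 × £51.55 = £7,686,620.50.
Operating income = contribution − fixed costs = £7,686,620.50 − £3,838,800 = £3,847,820.50.
DOL = contribution ÷ EBIT = £7,686,620.50 ÷ £3,847,820.50 = 1.9977.
So EBIT moves 1.9977 × (-8.8%) = -17.6%.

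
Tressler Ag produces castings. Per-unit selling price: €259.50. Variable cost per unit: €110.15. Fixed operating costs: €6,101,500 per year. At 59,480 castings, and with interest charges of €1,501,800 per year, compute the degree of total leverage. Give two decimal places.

6.94

Contribution at this volume is 59,480 × €149.35 = €8,883,338.00.
Subtracting fixed costs: EBIT = €8,883,338.00 − €6,101,500 = €2,781,838.00. Interest = €1,501,800.00.
DOL = €8,883,338.00 ÷ €2,781,838.00 = 3.1933; DFL = €2,781,838.00 ÷ €1,280,038.00 = 2.1732.
Combined leverage = 3.1933 × 2.1732 = 6.9397.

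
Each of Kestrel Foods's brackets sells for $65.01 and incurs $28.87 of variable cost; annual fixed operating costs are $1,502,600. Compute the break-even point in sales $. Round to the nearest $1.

Contribution margin per unit = $65.01 − $28.87 = $36.14, a CM ratio of $36.14 ÷ $65.01 = 0.5559.
Break-even revenue = fixed costs × price ÷ CM = $1,502,600 × $65.01 ÷ $36.14 = $2,702,934.

$2,702,934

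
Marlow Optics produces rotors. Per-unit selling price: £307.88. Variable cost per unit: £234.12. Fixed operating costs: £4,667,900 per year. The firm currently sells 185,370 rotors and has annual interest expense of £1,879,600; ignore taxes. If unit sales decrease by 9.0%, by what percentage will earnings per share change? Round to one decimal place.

Contribution at this volume is 185,370 × £73.76 = £13,672,891.20.
Operating income = contribution − fixed costs = £13,672,891.20 − £4,667,900 = £9,004,991.20.
Interest = £1,879,600.00, so EBIT − I = £7,125,391.20.
Degree of combined leverage = contribution ÷ (EBIT − I) = £13,672,891.20 ÷ £7,125,391.20 = 1.9189.
EPS therefore changes by 1.9189 × (-9.0%) = -17.3%.

-17.3%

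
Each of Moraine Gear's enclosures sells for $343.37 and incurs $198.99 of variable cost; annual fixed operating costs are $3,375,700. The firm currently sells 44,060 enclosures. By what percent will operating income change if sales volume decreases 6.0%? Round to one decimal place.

At 44,060 units, contribution = 44,060 × $144.38 = $6,361,382.80.
Subtracting fixed costs: EBIT = $6,361,382.80 − $3,375,700 = $2,985,682.80.
DOL = contribution ÷ EBIT = $6,361,382.80 ÷ $2,985,682.80 = 2.1306.
%ΔEBIT = DOL × %ΔSales = 2.1306 × -6.0% = -12.8%.

-12.8%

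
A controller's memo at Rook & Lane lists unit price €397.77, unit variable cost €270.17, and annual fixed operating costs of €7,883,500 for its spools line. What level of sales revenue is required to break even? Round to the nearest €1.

€24,575,390

CM per unit = €397.77 − €270.17 = €127.60; CM ratio = €127.60 / €397.77 = 0.3208.
Break-even revenue = fixed costs × price ÷ CM = €7,883,500 × €397.77 ÷ €127.60 = €24,575,390.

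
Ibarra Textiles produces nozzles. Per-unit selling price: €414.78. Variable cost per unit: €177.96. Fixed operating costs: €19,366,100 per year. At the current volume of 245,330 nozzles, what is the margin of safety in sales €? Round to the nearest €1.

Unit CM = price − variable cost = €414.78 − €177.96 = €236.82. Break-even units = €19,366,100 ÷ €236.82 = 81,775.61; break-even revenue = 81,775.61 × €414.78 = €33,918,887.59.
Current sales = 245,330 × €414.78 = €101,757,977.40.
Margin of safety = €101,757,977.40 − €33,918,887.59 = €67,839,090.

€67,839,090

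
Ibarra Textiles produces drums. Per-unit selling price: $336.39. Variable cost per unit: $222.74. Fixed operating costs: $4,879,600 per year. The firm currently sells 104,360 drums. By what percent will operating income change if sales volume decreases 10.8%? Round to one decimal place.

-18.3%

Contribution at this volume is 104,360 × $113.65 = $11,860,514.00.
Subtracting fixed costs: EBIT = $11,860,514.00 − $4,879,600 = $6,980,914.00.
So DOL = total CM / EBIT = $11,860,514.00 / $6,980,914.00 = 1.6990.
So EBIT moves 1.6990 × (-10.8%) = -18.3%.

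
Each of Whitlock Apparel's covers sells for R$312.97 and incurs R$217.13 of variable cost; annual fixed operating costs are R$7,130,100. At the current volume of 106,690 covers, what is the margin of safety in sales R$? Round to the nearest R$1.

R$10,107,094

Contribution margin per unit = R$312.97 − R$217.13 = R$95.84. Break-even units = R$7,130,100 ÷ R$95.84 = 74,395.87; break-even revenue = 74,395.87 × R$312.97 = R$23,283,674.84.
Actual sales revenue = 106,690 × R$312.97 = R$33,390,769.30.
Margin of safety = R$33,390,769.30 − R$23,283,674.84 = R$10,107,094.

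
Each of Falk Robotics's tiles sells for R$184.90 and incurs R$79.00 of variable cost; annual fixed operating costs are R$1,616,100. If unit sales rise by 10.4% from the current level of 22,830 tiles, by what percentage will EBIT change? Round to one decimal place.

+31.4%

At 22,830 units, contribution = 22,830 × R$105.90 = R$2,417,697.00.
Subtracting fixed costs: EBIT = R$2,417,697.00 − R$1,616,100 = R$801,597.00.
Degree of operating leverage = R$2,417,697.00 / R$801,597.00 = 3.0161.
So EBIT moves 3.0161 × (+10.4%) = +31.4%.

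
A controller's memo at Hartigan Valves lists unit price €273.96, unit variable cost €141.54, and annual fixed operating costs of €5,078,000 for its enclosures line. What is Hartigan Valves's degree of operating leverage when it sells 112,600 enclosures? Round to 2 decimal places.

Total contribution margin = 112,600 × €132.42 = €14,910,492.00.
Operating income = contribution − fixed costs = €14,910,492.00 − €5,078,000 = €9,832,492.00.
So DOL = total CM / EBIT = €14,910,492.00 / €9,832,492.00 = 1.5165.

1.52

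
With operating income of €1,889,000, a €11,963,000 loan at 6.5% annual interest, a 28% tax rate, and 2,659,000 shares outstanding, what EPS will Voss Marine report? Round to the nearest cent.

Interest = €777,595.00, so EBT = €1,889,000 − €777,595.00 = €1,111,405.00.
After tax at 28%: net income = €1,111,405.00 × 0.72 = €800,211.60.
Per share: €800,211.60 / 2,659,000 shares = €0.30.

€0.30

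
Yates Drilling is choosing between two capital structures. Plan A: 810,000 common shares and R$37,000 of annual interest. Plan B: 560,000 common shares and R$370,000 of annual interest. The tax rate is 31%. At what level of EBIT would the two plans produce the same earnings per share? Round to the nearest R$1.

R$1,115,920

At indifference, (EBIT − 37,000)(1 − t)/810,000 = (EBIT − 370,000)(1 − t)/560,000.
Cancelling (1 − t) and cross-multiplying: 560,000·(EBIT − 37,000) = 810,000·(EBIT − 370,000).
Solving, EBIT = (370,000·810,000 − 37,000·560,000) / (810,000 − 560,000) = 278,980,000,000 / 250,000 = 1,115,920.00.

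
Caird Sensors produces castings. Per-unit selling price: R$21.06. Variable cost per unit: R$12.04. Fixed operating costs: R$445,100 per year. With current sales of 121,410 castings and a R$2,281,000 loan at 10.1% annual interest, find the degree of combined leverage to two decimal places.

At 121,410 units, contribution = 121,410 × R$9.02 = R$1,095,118.20.
Operating income = contribution − fixed costs = R$1,095,118.20 − R$445,100 = R$650,018.20. Interest = R$230,381.00, so EBIT − I = R$419,637.20.
DCL = contribution ÷ (EBIT − I) = R$1,095,118.20 ÷ R$419,637.20 = 2.6097.

2.61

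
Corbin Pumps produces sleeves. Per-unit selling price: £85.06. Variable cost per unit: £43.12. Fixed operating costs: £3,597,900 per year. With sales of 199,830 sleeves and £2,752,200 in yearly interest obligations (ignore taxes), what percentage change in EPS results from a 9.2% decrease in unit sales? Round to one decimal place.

-38.0%

At 199,830 units, contribution = 199,830 × £41.94 = £8,380,870.20.
Operating income = contribution − fixed costs = £8,380,870.20 − £3,597,900 = £4,782,970.20.
Interest = £2,752,200.00, so EBIT − I = £2,030,770.20.
DCL = total CM / (EBIT − I) = £8,380,870.20 / £2,030,770.20 = 4.1269.
EPS therefore changes by 4.1269 × (-9.2%) = -38.0%.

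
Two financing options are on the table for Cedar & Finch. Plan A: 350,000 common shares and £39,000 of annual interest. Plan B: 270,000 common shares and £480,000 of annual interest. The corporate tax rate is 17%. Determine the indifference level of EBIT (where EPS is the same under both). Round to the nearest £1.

£1,968,375

At indifference, (EBIT − 39,000)(1 − t)/350,000 = (EBIT − 480,000)(1 − t)/270,000.
The (1 − t) factor cancels: (EBIT − 39,000) × 270,000 = (EBIT − 480,000) × 350,000.
Solving, EBIT = (480,000·350,000 − 39,000·270,000) / (350,000 − 270,000) = 157,470,000,000 / 80,000 = 1,968,375.00.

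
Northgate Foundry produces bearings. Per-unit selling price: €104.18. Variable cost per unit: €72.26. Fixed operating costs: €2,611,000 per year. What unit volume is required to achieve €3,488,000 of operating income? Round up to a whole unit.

Contribution margin per unit = €104.18 − €72.26 = €31.92.
Required volume = (fixed costs + target profit) ÷ CM = (€2,611,000 + €3,488,000) ÷ €31.92 = 191,071.43, so 191,072 bearings.

191,072 bearings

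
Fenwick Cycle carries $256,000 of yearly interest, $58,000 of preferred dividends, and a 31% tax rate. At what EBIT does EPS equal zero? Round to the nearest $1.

Preferred dividends are paid after tax, so their pre-tax equivalent is $58,000 ÷ (1 − 0.31) = $84,057.97.
Financial break-even EBIT = interest + D_p ÷ (1 − t) = $256,000 + $84,057.97 = $340,057.97.

$340,058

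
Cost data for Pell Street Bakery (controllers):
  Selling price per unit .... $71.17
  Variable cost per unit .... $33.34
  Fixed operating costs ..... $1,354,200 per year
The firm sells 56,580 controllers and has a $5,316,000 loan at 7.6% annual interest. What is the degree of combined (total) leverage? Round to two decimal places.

At 56,580 units, contribution = 56,580 × $37.83 = $2,140,421.40.
Subtracting fixed costs: EBIT = $2,140,421.40 − $1,354,200 = $786,221.40. Interest = $404,016.00, so EBIT − I = $382,205.40.
Degree of total leverage = total CM / (EBIT − interest) = $2,140,421.40 / $382,205.40 = 5.6002.

5.60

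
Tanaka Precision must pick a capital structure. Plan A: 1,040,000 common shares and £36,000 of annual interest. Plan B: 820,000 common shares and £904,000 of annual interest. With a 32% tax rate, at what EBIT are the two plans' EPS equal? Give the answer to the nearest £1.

Set EPS_A = EPS_B: (EBIT − £36,000)(1 − 0.32) ÷ 1,040,000 = (EBIT − £904,000)(1 − 0.32) ÷ 820,000.
Cancelling (1 − t) and cross-multiplying: 820,000·(EBIT − 36,000) = 1,040,000·(EBIT − 904,000).
EBIT × (1,040,000 − 820,000) = 904,000 × 1,040,000 − 36,000 × 820,000 = 910,640,000,000, so EBIT = 910,640,000,000 ÷ 220,000 = 4,139,272.73.

£4,139,273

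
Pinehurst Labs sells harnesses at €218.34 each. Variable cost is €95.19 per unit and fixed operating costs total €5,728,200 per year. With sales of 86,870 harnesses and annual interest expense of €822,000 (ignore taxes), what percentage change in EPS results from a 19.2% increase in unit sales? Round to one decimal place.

+49.5%

Contribution at this volume is 86,870 × €123.15 = €10,698,040.50.
Subtracting fixed costs: EBIT = €10,698,040.50 − €5,728,200 = €4,969,840.50.
After interest of €822,000.00, pre-tax earnings = €4,147,840.50.
DCL = total CM / (EBIT − I) = €10,698,040.50 / €4,147,840.50 = 2.5792.
%ΔEPS = DCL × %ΔSales = 2.5792 × +19.2% = +49.5%.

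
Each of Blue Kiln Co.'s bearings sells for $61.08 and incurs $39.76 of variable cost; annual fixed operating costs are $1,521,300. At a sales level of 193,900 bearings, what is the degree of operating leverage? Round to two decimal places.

At 193,900 units, contribution = 193,900 × $21.32 = $4,133,948.00.
Subtracting fixed costs: EBIT = $4,133,948.00 − $1,521,300 = $2,612,648.00.
Degree of operating leverage = $4,133,948.00 / $2,612,648.00 = 1.5823.

1.58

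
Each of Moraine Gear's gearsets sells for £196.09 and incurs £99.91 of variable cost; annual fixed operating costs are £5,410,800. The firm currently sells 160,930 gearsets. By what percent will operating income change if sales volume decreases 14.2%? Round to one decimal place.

-21.8%

Total contribution margin = 160,930 × £96.18 = £15,478,247.40.
Subtracting fixed costs: EBIT = £15,478,247.40 − £5,410,800 = £10,067,447.40.
Degree of operating leverage = £15,478,247.40 / £10,067,447.40 = 1.5375.
So EBIT moves 1.5375 × (-14.2%) = -21.8%.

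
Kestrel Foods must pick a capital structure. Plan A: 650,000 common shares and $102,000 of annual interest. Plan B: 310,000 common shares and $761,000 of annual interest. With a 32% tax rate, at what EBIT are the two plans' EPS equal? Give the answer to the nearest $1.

Set EPS_A = EPS_B: (EBIT − $102,000)(1 − 0.32) ÷ 650,000 = (EBIT − $761,000)(1 − 0.32) ÷ 310,000.
Cancelling (1 − t) and cross-multiplying: 310,000·(EBIT − 102,000) = 650,000·(EBIT − 761,000).
EBIT × (650,000 − 310,000) = 761,000 × 650,000 − 102,000 × 310,000 = 463,030,000,000, so EBIT = 463,030,000,000 ÷ 340,000 = 1,361,852.94.

$1,361,853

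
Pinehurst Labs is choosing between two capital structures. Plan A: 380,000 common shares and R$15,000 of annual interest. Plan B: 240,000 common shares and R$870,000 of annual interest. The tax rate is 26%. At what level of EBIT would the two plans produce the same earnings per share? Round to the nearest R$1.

R$2,335,714

At indifference, (EBIT − 15,000)(1 − t)/380,000 = (EBIT − 870,000)(1 − t)/240,000.
The (1 − t) factor cancels: (EBIT − 15,000) × 240,000 = (EBIT − 870,000) × 380,000.
Solving, EBIT = (870,000·380,000 − 15,000·240,000) / (380,000 − 240,000) = 327,000,000,000 / 140,000 = 2,335,714.29.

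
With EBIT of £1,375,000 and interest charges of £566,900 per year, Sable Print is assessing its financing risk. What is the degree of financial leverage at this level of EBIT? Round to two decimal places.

1.70

Interest = £566,900.00.
DFL = EBIT ÷ (EBIT − I) = £1,375,000 ÷ (£1,375,000 − £566,900.00) = £1,375,000 ÷ £808,100.00 = 1.7015.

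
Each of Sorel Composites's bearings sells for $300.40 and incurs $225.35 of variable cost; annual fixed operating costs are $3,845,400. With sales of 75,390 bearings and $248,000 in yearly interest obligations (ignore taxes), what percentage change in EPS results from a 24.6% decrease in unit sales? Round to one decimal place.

Total contribution margin = 75,390 × $75.05 = $5,658,019.50.
EBIT = $5,658,019.50 − $3,845,400 = $1,812,619.50.
After interest of $248,000.00, pre-tax earnings = $1,564,619.50.
Degree of combined leverage = contribution ÷ (EBIT − I) = $5,658,019.50 ÷ $1,564,619.50 = 3.6162.
EPS therefore changes by 3.6162 × (-24.6%) = -89.0%.

-89.0%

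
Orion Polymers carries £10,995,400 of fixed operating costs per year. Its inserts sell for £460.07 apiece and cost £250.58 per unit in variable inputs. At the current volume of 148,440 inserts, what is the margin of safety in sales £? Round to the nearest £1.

£44,145,320

Each unit contributes £460.07 − £250.58 = £209.49. Break-even units = £10,995,400 ÷ £209.49 = 52,486.51; break-even revenue = 52,486.51 × £460.07 = £24,147,470.90.
Current sales = 148,440 × £460.07 = £68,292,790.80.
Margin of safety = £68,292,790.80 − £24,147,470.90 = £44,145,320.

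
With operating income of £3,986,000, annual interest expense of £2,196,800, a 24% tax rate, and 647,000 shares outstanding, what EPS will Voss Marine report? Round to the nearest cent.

Interest = £2,196,800.00, so EBT = £3,986,000 − £2,196,800.00 = £1,789,200.00.
After tax at 24%: net income = £1,789,200.00 × 0.76 = £1,359,792.00.
Per share: £1,359,792.00 / 647,000 shares = £2.10.

£2.10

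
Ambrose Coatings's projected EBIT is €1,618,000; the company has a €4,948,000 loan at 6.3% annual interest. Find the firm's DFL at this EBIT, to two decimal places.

1.24

Annual interest charges come to €311,724.00.
Degree of financial leverage = EBIT / (EBIT − interest) = €1,618,000 / €1,306,276.00 = 1.2386.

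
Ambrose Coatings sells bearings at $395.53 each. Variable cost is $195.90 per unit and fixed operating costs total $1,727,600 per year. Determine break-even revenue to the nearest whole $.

CM per unit = $395.53 − $195.90 = $199.63; CM ratio = $199.63 / $395.53 = 0.5047.
Break-even sales = FC ÷ CM ratio = $1,727,600 × $395.53 / $199.63 = $3,422,921.

$3,422,921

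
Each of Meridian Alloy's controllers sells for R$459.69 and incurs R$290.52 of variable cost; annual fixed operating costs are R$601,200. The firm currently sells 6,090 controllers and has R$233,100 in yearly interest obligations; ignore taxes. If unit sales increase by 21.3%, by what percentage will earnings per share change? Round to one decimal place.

Total contribution margin = 6,090 × R$169.17 = R$1,030,245.30.
EBIT = R$1,030,245.30 − R$601,200 = R$429,045.30.
Interest = R$233,100.00, so EBIT − I = R$195,945.30.
DCL = total CM / (EBIT − I) = R$1,030,245.30 / R$195,945.30 = 5.2578.
EPS therefore changes by 5.2578 × (+21.3%) = +112.0%.

+112.0%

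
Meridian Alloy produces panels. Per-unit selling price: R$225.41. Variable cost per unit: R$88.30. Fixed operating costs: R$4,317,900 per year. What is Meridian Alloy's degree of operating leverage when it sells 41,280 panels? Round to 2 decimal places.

4.22

Total contribution margin = 41,280 × R$137.11 = R$5,659,900.80.
EBIT = R$5,659,900.80 − R$4,317,900 = R$1,342,000.80.
Degree of operating leverage = R$5,659,900.80 / R$1,342,000.80 = 4.2175.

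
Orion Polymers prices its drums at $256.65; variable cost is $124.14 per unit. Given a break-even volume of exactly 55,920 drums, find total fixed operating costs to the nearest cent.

Unit CM = price − variable cost = $256.65 − $124.14 = $132.51.
Fixed costs = break-even units × CM = 55,920 × $132.51 = $7,409,959.20.

$7,409,959.20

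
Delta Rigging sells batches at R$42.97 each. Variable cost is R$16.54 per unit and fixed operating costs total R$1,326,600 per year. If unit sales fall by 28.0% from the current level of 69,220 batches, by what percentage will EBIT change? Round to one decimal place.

At 69,220 units, contribution = 69,220 × R$26.43 = R$1,829,484.60.
EBIT = R$1,829,484.60 − R$1,326,600 = R$502,884.60.
Degree of operating leverage = R$1,829,484.60 / R$502,884.60 = 3.6380.
%ΔEBIT = DOL × %ΔSales = 3.6380 × -28.0% = -101.9%.

-101.9%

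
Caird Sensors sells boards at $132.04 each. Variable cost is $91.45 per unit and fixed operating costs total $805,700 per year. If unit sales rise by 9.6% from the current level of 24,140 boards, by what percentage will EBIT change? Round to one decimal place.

At 24,140 units, contribution = 24,140 × $40.59 = $979,842.60.
Subtracting fixed costs: EBIT = $979,842.60 − $805,700 = $174,142.60.
So DOL = total CM / EBIT = $979,842.60 / $174,142.60 = 5.6267.
%ΔEBIT = DOL × %ΔSales = 5.6267 × +9.6% = +54.0%.

+54.0%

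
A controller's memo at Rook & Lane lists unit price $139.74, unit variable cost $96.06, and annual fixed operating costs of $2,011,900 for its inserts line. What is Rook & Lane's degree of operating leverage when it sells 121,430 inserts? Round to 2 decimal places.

1.61

Total contribution margin = 121,430 × $43.68 = $5,304,062.40.
Operating income = contribution − fixed costs = $5,304,062.40 − $2,011,900 = $3,292,162.40.
DOL = contribution ÷ EBIT = $5,304,062.40 ÷ $3,292,162.40 = 1.6111.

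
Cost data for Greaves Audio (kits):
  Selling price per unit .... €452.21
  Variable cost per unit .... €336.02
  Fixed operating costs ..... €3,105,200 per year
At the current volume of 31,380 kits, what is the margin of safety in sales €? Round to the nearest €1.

Each unit contributes €452.21 − €336.02 = €116.19. Break-even units = €3,105,200 ÷ €116.19 = 26,725.19; break-even revenue = 26,725.19 × €452.21 = €12,085,398.85.
Actual sales revenue = 31,380 × €452.21 = €14,190,349.80.
Margin of safety = €14,190,349.80 − €12,085,398.85 = €2,104,951.

€2,104,951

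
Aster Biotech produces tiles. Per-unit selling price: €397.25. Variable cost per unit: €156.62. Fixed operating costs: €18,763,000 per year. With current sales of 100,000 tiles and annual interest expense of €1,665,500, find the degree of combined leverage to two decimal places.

6.62

Total contribution margin = 100,000 × €240.63 = €24,063,000.00.
Operating income = contribution − fixed costs = €24,063,000.00 − €18,763,000 = €5,300,000.00. Interest = €1,665,500.00, so EBIT − I = €3,634,500.00.
DCL = contribution ÷ (EBIT − I) = €24,063,000.00 ÷ €3,634,500.00 = 6.6207.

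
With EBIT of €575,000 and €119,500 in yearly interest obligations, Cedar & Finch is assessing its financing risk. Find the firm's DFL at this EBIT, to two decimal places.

Interest = €119,500.00.
Degree of financial leverage = EBIT / (EBIT − interest) = €575,000 / €455,500.00 = 1.2623.

1.26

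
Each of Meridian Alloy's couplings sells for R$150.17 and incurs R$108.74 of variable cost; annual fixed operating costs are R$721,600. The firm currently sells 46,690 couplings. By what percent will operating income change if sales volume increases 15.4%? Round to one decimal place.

Contribution at this volume is 46,690 × R$41.43 = R$1,934,366.70.
EBIT = R$1,934,366.70 − R$721,600 = R$1,212,766.70.
So DOL = total CM / EBIT = R$1,934,366.70 / R$1,212,766.70 = 1.5950.
So EBIT moves 1.5950 × (+15.4%) = +24.6%.

+24.6%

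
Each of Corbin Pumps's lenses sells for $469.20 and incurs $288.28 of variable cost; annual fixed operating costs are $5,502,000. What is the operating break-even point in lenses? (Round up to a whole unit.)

30,412 lenses

Unit CM = price − variable cost = $469.20 − $288.28 = $180.92.
Break-even Q = $5,502,000 / $180.92 = 30,411.23 → 30,412 lenses.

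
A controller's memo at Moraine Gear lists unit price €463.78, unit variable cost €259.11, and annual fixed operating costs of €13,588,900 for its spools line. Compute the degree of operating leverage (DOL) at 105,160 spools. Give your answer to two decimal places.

2.71

At 105,160 units, contribution = 105,160 × €204.67 = €21,523,097.20.
EBIT = €21,523,097.20 − €13,588,900 = €7,934,197.20.
So DOL = total CM / EBIT = €21,523,097.20 / €7,934,197.20 = 2.7127.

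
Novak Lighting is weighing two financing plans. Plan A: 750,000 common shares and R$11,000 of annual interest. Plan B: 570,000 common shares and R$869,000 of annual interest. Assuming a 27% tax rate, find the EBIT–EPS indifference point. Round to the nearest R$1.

Set EPS_A = EPS_B: (EBIT − R$11,000)(1 − 0.27) ÷ 750,000 = (EBIT − R$869,000)(1 − 0.27) ÷ 570,000.
The (1 − t) factor cancels: (EBIT − 11,000) × 570,000 = (EBIT − 869,000) × 750,000.
Solving, EBIT = (869,000·750,000 − 11,000·570,000) / (750,000 − 570,000) = 645,480,000,000 / 180,000 = 3,586,000.00.

R$3,586,000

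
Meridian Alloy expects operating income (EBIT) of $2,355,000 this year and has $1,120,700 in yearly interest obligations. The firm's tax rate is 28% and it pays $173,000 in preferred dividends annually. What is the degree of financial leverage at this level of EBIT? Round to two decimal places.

2.37

Interest = $1,120,700.00.
Preferred dividends grossed up pre-tax: $173,000 / (1 − 0.28) = $240,277.78.
DFL = EBIT ÷ [EBIT − I − D_p/(1−t)] = $2,355,000 ÷ [$2,355,000 − $1,120,700.00 − $240,277.78] = $2,355,000 ÷ $994,022.22 = 2.3692.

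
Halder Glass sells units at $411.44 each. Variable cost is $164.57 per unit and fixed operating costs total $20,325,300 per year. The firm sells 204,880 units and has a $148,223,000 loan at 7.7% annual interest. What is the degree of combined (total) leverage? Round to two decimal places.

2.68

Contribution at this volume is 204,880 × $246.87 = $50,578,725.60.
Subtracting fixed costs: EBIT = $50,578,725.60 − $20,325,300 = $30,253,425.60. Interest = $11,413,171.00.
DOL = $50,578,725.60 ÷ $30,253,425.60 = 1.6718; DFL = $30,253,425.60 ÷ $18,840,254.60 = 1.6058.
DCL = DOL × DFL = 1.6718 × 1.6058 = 2.6846.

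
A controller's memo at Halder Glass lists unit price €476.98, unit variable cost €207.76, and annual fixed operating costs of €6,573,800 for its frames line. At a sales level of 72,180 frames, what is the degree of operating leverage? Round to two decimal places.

1.51

Total contribution margin = 72,180 × €269.22 = €19,432,299.60.
Operating income = contribution − fixed costs = €19,432,299.60 − €6,573,800 = €12,858,499.60.
Degree of operating leverage = €19,432,299.60 / €12,858,499.60 = 1.5112.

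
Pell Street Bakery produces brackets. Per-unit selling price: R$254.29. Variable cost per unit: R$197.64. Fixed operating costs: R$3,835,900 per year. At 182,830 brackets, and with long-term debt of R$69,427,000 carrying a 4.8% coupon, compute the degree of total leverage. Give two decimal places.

3.25

Contribution at this volume is 182,830 × R$56.65 = R$10,357,319.50.
Operating income = contribution − fixed costs = R$10,357,319.50 − R$3,835,900 = R$6,521,419.50. Interest = R$3,332,496.00, so EBIT − I = R$3,188,923.50.
DCL = contribution ÷ (EBIT − I) = R$10,357,319.50 ÷ R$3,188,923.50 = 3.2479.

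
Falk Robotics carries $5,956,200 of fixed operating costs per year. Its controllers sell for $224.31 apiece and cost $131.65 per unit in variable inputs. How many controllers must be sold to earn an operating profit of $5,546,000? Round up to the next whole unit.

Each unit contributes $224.31 − $131.65 = $92.66.
Required volume = (fixed costs + target profit) ÷ CM = ($5,956,200 + $5,546,000) ÷ $92.66 = 124,133.39, so 124,134 controllers.

124,134 controllers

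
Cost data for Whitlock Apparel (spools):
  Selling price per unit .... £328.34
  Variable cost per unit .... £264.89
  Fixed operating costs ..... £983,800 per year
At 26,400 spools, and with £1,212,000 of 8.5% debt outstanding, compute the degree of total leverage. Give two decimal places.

Contribution at this volume is 26,400 × £63.45 = £1,675,080.00.
Operating income = contribution − fixed costs = £1,675,080.00 − £983,800 = £691,280.00. Interest = £103,020.00, so EBIT − I = £588,260.00.
DCL = contribution ÷ (EBIT − I) = £1,675,080.00 ÷ £588,260.00 = 2.8475.

2.85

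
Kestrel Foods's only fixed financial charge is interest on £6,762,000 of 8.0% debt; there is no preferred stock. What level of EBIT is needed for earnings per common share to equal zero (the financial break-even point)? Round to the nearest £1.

£540,960

Annual interest = 8.0% × £6,762,000 = £540,960.00.
With no preferred dividends, EPS = 0 when EBIT exactly covers interest, so the financial break-even EBIT is £540,960.00.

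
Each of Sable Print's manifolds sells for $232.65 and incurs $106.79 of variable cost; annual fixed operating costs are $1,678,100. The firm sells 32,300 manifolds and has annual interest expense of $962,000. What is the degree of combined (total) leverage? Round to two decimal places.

2.85

Total contribution margin = 32,300 × $125.86 = $4,065,278.00.
EBIT = $4,065,278.00 − $1,678,100 = $2,387,178.00. Interest = $962,000.00, so EBIT − I = $1,425,178.00.
Degree of total leverage = total CM / (EBIT − interest) = $4,065,278.00 / $1,425,178.00 = 2.8525.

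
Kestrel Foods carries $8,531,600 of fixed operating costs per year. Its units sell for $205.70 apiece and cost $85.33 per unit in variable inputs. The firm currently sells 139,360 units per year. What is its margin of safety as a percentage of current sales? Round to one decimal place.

49.1%

Contribution margin per unit = $205.70 − $85.33 = $120.37. Break-even units = $8,531,600 ÷ $120.37 = 70,878.13; break-even revenue = 70,878.13 × $205.70 = $14,579,630.47.
Current sales = 139,360 × $205.70 = $28,666,352.00.
Margin of safety = ($28,666,352.00 − $14,579,630.47) ÷ $28,666,352.00 = 49.1%.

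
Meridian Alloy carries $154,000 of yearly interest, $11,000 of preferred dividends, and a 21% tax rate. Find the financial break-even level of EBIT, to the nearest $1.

Preferred dividends are paid after tax, so their pre-tax equivalent is $11,000 ÷ (1 − 0.21) = $13,924.05.
EPS = 0 when EBIT covers interest plus the pre-tax preferred burden: $154,000 + $13,924.05 = $167,924.05.

$167,924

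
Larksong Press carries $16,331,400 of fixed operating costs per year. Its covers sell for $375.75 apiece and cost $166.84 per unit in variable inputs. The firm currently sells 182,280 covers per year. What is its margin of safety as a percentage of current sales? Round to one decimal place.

57.1%

Each unit contributes $375.75 − $166.84 = $208.91. Break-even units = $16,331,400 ÷ $208.91 = 78,174.33; break-even revenue = 78,174.33 × $375.75 = $29,374,005.79.
Actual sales revenue = 182,280 × $375.75 = $68,491,710.00.
Margin of safety = ($68,491,710.00 − $29,374,005.79) ÷ $68,491,710.00 = 57.1%.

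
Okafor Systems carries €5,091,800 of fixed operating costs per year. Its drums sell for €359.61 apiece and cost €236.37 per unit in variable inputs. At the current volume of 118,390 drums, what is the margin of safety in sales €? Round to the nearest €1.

Unit CM = price − variable cost = €359.61 − €236.37 = €123.24. Break-even units = €5,091,800 ÷ €123.24 = 41,316.13; break-even revenue = 41,316.13 × €359.61 = €14,857,693.91.
Actual sales revenue = 118,390 × €359.61 = €42,574,227.90.
Margin of safety = €42,574,227.90 − €14,857,693.91 = €27,716,534.

€27,716,534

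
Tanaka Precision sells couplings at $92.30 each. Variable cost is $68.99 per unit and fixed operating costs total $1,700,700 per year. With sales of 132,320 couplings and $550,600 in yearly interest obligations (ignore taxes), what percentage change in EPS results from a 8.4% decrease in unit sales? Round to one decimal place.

At 132,320 units, contribution = 132,320 × $23.31 = $3,084,379.20.
Subtracting fixed costs: EBIT = $3,084,379.20 − $1,700,700 = $1,383,679.20.
After interest of $550,600.00, pre-tax earnings = $833,079.20.
DCL = total CM / (EBIT − I) = $3,084,379.20 / $833,079.20 = 3.7024.
EPS therefore changes by 3.7024 × (-8.4%) = -31.1%.

-31.1%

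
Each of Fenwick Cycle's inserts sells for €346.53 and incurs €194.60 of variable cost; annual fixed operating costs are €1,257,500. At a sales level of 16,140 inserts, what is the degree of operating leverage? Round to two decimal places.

2.05

Contribution at this volume is 16,140 × €151.93 = €2,452,150.20.
Operating income = contribution − fixed costs = €2,452,150.20 − €1,257,500 = €1,194,650.20.
So DOL = total CM / EBIT = €2,452,150.20 / €1,194,650.20 = 2.0526.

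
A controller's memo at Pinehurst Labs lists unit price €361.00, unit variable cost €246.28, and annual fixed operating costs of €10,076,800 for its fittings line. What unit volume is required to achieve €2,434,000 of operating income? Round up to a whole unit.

Each unit contributes €361.00 − €246.28 = €114.72.
Units = (FC + target) / CM = (€10,076,800 + €2,434,000) / €114.72 = 109,055.09, so 109,056 fittings.

109,056 fittings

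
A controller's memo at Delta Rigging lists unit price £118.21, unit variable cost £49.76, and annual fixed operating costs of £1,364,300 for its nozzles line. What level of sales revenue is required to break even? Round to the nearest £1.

CM per unit = £118.21 − £49.76 = £68.45; CM ratio = £68.45 / £118.21 = 0.5791.
Break-even revenue = fixed costs × price ÷ CM = £1,364,300 × £118.21 ÷ £68.45 = £2,356,083.

£2,356,083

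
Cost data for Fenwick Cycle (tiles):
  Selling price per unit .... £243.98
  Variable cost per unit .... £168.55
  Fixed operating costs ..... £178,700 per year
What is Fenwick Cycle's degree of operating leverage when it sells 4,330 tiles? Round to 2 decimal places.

At 4,330 units, contribution = 4,330 × £75.43 = £326,611.90.
Subtracting fixed costs: EBIT = £326,611.90 − £178,700 = £147,911.90.
DOL = contribution ÷ EBIT = £326,611.90 ÷ £147,911.90 = 2.2082.

2.21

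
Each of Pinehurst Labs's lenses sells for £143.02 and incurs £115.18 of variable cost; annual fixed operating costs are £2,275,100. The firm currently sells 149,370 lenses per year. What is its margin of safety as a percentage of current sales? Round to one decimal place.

Unit CM = price − variable cost = £143.02 − £115.18 = £27.84. Break-even units = £2,275,100 ÷ £27.84 = 81,720.55; break-even revenue = 81,720.55 × £143.02 = £11,687,672.49.
Actual sales revenue = 149,370 × £143.02 = £21,362,897.40.
Margin of safety = (£21,362,897.40 − £11,687,672.49) ÷ £21,362,897.40 = 45.3%.

45.3%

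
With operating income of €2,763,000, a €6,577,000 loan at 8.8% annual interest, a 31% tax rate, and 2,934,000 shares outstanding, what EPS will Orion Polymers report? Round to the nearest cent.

Interest = €578,776.00, so EBT = €2,763,000 − €578,776.00 = €2,184,224.00.
After tax at 31%: net income = €2,184,224.00 × 0.69 = €1,507,114.56.
Per share: €1,507,114.56 / 2,934,000 shares = €0.51.

€0.51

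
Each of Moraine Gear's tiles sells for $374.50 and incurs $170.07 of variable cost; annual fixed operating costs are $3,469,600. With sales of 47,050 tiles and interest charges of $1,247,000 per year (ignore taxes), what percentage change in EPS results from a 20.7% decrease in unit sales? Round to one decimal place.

Total contribution margin = 47,050 × $204.43 = $9,618,431.50.
Subtracting fixed costs: EBIT = $9,618,431.50 − $3,469,600 = $6,148,831.50.
After interest of $1,247,000.00, pre-tax earnings = $4,901,831.50.
Degree of combined leverage = contribution ÷ (EBIT − I) = $9,618,431.50 ÷ $4,901,831.50 = 1.9622.
%ΔEPS = DCL × %ΔSales = 1.9622 × -20.7% = -40.6%.

-40.6%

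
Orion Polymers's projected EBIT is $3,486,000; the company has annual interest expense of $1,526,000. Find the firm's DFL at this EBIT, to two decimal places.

1.78

Interest = $1,526,000.00.
Degree of financial leverage = EBIT / (EBIT − interest) = $3,486,000 / $1,960,000.00 = 1.7786.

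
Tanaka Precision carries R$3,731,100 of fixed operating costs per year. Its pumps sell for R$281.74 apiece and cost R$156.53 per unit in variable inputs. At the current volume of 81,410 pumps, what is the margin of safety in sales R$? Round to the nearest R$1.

R$14,540,957

Unit CM = price − variable cost = R$281.74 − R$156.53 = R$125.21. Break-even units = R$3,731,100 ÷ R$125.21 = 29,798.74; break-even revenue = 29,798.74 × R$281.74 = R$8,395,496.48.
Current sales = 81,410 × R$281.74 = R$22,936,453.40.
Margin of safety = R$22,936,453.40 − R$8,395,496.48 = R$14,540,957.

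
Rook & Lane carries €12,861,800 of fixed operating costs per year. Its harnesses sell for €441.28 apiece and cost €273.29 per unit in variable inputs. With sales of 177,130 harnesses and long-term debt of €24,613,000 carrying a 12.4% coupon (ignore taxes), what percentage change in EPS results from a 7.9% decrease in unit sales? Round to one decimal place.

At 177,130 units, contribution = 177,130 × €167.99 = €29,756,068.70.
EBIT = €29,756,068.70 − €12,861,800 = €16,894,268.70.
Interest = €3,052,012.00, so EBIT − I = €13,842,256.70.
Degree of combined leverage = contribution ÷ (EBIT − I) = €29,756,068.70 ÷ €13,842,256.70 = 2.1497.
%ΔEPS = DCL × %ΔSales = 2.1497 × -7.9% = -17.0%.

-17.0%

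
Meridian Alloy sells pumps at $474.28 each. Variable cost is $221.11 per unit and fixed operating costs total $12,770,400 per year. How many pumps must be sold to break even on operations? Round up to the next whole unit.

50,442 pumps

Contribution margin per unit = $474.28 − $221.11 = $253.17.
Break-even Q = $12,770,400 / $253.17 = 50,442.00 → 50,442 pumps.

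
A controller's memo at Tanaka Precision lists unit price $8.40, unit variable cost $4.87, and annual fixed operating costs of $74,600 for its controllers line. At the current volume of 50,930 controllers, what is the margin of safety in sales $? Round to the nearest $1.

$250,294

Contribution margin per unit = $8.40 − $4.87 = $3.53. Break-even units = $74,600 ÷ $3.53 = 21,133.14; break-even revenue = 21,133.14 × $8.40 = $177,518.41.
Current sales = 50,930 × $8.40 = $427,812.00.
Margin of safety = $427,812.00 − $177,518.41 = $250,294.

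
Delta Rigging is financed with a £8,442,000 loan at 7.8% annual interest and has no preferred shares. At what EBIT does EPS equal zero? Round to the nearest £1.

£658,476

Annual interest = 7.8% × £8,442,000 = £658,476.00.
With no preferred dividends, EPS = 0 when EBIT exactly covers interest, so the financial break-even EBIT is £658,476.00.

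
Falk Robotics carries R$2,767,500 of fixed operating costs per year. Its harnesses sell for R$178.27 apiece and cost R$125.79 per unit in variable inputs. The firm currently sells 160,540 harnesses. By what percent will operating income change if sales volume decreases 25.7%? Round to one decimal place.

-38.3%

Contribution at this volume is 160,540 × R$52.48 = R$8,425,139.20.
Operating income = contribution − fixed costs = R$8,425,139.20 − R$2,767,500 = R$5,657,639.20.
DOL = contribution ÷ EBIT = R$8,425,139.20 ÷ R$5,657,639.20 = 1.4892.
Operating income changes by 1.4892 × -25.7% = -38.3%.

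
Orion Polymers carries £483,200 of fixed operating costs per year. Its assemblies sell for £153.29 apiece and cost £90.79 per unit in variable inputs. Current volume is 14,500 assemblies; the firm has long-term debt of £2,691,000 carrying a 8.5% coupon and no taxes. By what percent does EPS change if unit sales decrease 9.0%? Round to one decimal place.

-42.0%

Total contribution margin = 14,500 × £62.50 = £906,250.00.
Operating income = contribution − fixed costs = £906,250.00 − £483,200 = £423,050.00.
After interest of £228,735.00, pre-tax earnings = £194,315.00.
DCL = total CM / (EBIT − I) = £906,250.00 / £194,315.00 = 4.6638.
EPS therefore changes by 4.6638 × (-9.0%) = -42.0%.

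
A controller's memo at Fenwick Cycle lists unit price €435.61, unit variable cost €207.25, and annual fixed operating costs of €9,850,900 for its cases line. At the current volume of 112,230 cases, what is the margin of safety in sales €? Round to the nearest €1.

€30,097,345

Each unit contributes €435.61 − €207.25 = €228.36. Break-even units = €9,850,900 ÷ €228.36 = 43,137.59; break-even revenue = 43,137.59 × €435.61 = €18,791,165.48.
Actual sales revenue = 112,230 × €435.61 = €48,888,510.30.
Margin of safety = €48,888,510.30 − €18,791,165.48 = €30,097,345.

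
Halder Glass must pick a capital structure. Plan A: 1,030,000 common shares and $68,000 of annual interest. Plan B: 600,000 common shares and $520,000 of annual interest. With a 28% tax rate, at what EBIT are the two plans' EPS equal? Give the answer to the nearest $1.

Set EPS_A = EPS_B: (EBIT − $68,000)(1 − 0.28) ÷ 1,030,000 = (EBIT − $520,000)(1 − 0.28) ÷ 600,000.
Cancelling (1 − t) and cross-multiplying: 600,000·(EBIT − 68,000) = 1,030,000·(EBIT − 520,000).
Solving, EBIT = (520,000·1,030,000 − 68,000·600,000) / (1,030,000 − 600,000) = 494,800,000,000 / 430,000 = 1,150,697.67.

$1,150,698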